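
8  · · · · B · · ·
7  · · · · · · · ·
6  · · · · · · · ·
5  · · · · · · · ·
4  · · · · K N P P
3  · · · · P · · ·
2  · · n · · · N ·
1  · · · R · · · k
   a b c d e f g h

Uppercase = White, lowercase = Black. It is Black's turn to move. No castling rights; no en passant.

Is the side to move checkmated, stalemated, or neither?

Black to move; black king on h1.
In check: yes, from the white rook on d1.
Legal moves for Black: Kh2, Ne1.
Black is in check but has 2 legal moves → neither.

neither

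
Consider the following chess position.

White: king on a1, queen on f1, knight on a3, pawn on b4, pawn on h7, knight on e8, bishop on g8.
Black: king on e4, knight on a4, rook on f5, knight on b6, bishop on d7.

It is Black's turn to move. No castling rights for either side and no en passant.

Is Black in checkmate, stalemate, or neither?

neither

Black to move; black king on e4.
In check: no.
Legal moves for Black include: Bxe8, Bc8, Be6, Bc6, Bb5, Nc8, Na8, Nd5, Nc4, Rf8, Rf7, Rf6, Rh5, Rg5, Re5, Rd5, Rc5, Rb5, ... (list truncated; more exist).
Black has legal moves and is not in check → neither.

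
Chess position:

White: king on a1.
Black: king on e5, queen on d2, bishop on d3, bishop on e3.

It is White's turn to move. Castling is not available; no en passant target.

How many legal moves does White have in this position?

White to move; king on a1.
In check: no.
Legal moves: none.
Count: 0.

0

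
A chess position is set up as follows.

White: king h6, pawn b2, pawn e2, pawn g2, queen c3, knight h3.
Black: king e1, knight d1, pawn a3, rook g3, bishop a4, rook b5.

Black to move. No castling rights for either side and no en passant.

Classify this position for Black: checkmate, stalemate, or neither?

Black to move; black king on e1.
In check: yes, from the white queen on c3.
Legal moves for Black: Kxe2, Kf1, Rxc3, Nxc3.
Black is in check but has 4 legal moves → neither.

neither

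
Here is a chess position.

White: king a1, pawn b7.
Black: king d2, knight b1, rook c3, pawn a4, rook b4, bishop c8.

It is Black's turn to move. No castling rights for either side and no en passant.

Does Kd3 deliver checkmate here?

no

After Kd3: white king on a1; in check: no.
White is not in check, so this cannot be checkmate.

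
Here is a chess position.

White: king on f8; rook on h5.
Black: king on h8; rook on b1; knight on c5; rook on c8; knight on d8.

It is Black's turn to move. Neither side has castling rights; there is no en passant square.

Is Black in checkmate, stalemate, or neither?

checkmate

Black to move; black king on h8.
In check: yes, from the white rook on h5.
King squares — g7: attacked by Kf8; h7: attacked by Rh5; g8: attacked by Kf8.
Legal moves for Black: none.
In check with no legal moves → checkmate.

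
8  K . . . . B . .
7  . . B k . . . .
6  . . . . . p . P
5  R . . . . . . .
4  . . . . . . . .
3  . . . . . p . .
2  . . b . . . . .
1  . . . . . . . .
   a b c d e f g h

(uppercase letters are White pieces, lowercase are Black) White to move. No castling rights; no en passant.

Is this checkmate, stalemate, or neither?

White to move; white king on a8.
In check: no.
Legal moves for White include: Bg7, Be7, Bfd6, Bc5, Bb4, Ba3, Kb8, Kb7, Ka7, Bd8, Bb8, Bcd6, Bb6, Be5, Bf4, Bg3, Bh2, Ra7, ... (list truncated; more exist).
White has legal moves and is not in check → neither.

neither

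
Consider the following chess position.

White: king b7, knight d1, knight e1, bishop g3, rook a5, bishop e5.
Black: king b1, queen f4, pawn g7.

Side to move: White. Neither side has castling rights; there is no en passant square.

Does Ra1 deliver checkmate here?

After Ra1: black king on b1; in check: yes, from the white rook on a1.
King squares — a1: attacked by Be5; c1: attacked by Ra1; a2: attacked by Ra1; b2: attacked by Nd1; c2: attacked by Ne1.
Black has no legal moves → checkmate.

yes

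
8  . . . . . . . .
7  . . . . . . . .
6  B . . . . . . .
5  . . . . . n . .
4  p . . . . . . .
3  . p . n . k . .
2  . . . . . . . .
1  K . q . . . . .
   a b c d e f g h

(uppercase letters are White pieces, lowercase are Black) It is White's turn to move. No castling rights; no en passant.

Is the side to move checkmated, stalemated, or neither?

checkmate

White to move; white king on a1.
In check: yes, from the black queen on c1.
King squares — b1: attacked by Qc1; a2: attacked by Pb3; b2: attacked by Qc1.
Legal moves for White: none.
In check with no legal moves → checkmate.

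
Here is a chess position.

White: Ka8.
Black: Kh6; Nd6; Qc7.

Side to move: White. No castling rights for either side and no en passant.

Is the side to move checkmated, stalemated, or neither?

White to move; white king on a8.
In check: no.
King squares — a7: attacked by Qc7; b7: attacked by Nd6; b8: attacked by Qc7.
Legal moves for White: none.
Not in check and no legal moves → stalemate.

stalemate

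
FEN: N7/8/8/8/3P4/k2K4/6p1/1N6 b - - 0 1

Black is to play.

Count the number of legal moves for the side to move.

5

Black to move; king on a3.
In check: yes, from the white knight on b1.
Legal moves: Kb4, Ka4, Kb3, Kb2, Ka2.
Count: 5.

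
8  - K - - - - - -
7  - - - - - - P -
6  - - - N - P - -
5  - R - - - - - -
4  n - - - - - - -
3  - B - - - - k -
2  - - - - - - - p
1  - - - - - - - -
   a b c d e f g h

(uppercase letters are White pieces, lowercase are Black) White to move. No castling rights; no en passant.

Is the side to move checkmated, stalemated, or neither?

White to move; white king on b8.
In check: no.
Legal moves for White include: Kc8, Ka8, Kc7, Kb7, Ka7, Ne8, Nc8, Nf7, Nb7, Nf5+, Ne4+, Nc4, Rb7, Rb6, Rh5, Rg5+, Rf5, Re5, ... (list truncated; more exist).
White has legal moves and is not in check → neither.

neither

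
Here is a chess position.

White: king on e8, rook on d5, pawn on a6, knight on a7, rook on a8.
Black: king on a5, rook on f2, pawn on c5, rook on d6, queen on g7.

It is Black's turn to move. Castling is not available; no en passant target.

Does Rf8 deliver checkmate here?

After Rf8: white king on e8; in check: yes, from the black rook on f8.
King squares — d7: attacked by Rd6; e7: attacked by Qg7; f7: attacked by Qg7; d8: attacked by Rd6; f8: attacked by Qg7.
White has no legal moves → checkmate.

yes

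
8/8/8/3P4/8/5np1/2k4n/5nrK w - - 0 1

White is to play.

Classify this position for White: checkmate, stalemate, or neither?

White to move; white king on h1.
In check: yes, from the black rook on g1.
King squares — g1: attacked by Nf3; g2: attacked by Rg1; h2: attacked by Nf1.
Legal moves for White: none.
In check with no legal moves → checkmate.

checkmate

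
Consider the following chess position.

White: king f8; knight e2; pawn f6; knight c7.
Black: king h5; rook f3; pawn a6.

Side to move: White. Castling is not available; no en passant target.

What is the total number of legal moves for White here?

18

White to move; king on f8.
In check: no.
Legal moves: Kg8, Ke8, Kg7, Kf7, Ke7, Ne8, Na8, Ne6, Nxa6, Nd5, Nb5, Nf4+, Nd4, Ng3+, Nc3, Ng1, Nc1, f7.
Count: 18.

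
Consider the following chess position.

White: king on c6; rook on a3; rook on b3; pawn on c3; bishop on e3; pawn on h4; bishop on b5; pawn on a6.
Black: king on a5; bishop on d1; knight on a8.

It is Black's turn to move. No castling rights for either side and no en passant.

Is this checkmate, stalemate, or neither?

checkmate

Black to move; black king on a5.
In check: yes, from the white rook on a3.
King squares — a4: attacked by Ra3; b4: attacked by Rb3; b5: attacked by Rb3; a6: attacked by Ra3; b6: attacked by Be3.
Legal moves for Black: none.
In check with no legal moves → checkmate.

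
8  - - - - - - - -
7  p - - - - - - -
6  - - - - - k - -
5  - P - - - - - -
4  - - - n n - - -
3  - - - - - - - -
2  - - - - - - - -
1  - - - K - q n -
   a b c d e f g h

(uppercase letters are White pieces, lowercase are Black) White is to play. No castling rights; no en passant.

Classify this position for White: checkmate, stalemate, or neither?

checkmate

White to move; white king on d1.
In check: yes, from the black queen on f1.
King squares — c1: attacked by Qf1; e1: attacked by Qf1; c2: attacked by Nd4; d2: attacked by Ne4; e2: attacked by Qf1.
Legal moves for White: none.
In check with no legal moves → checkmate.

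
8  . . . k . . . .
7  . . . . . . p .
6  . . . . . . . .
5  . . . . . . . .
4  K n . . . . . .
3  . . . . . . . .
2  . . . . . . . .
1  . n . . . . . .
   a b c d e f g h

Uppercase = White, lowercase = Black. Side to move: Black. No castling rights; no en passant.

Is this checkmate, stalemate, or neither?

neither

Black to move; black king on d8.
In check: no.
Legal moves for Black: Ke8, Kc8, Ke7, Kd7, Kc7, Nc6, Na6, Nd5, Nd3, Nc2, Na2, Nc3+, Na3, Nd2, g6, g5.
Black has 16 legal moves and is not in check → neither.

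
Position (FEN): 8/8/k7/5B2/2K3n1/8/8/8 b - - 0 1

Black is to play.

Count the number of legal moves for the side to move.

Black to move; king on a6.
In check: no.
Legal moves: Kb7, Ka7, Kb6, Ka5, Nh6, Nf6, Ne5+, Ne3+, Nh2, Nf2.
Count: 10.

10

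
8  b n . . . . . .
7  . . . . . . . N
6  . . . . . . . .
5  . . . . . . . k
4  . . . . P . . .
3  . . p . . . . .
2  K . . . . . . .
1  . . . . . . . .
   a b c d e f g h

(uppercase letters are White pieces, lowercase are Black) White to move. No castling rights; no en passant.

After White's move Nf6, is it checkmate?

no

After Nf6: black king on h5; in check: yes, from the white knight on f6.
Black has 4 legal replies: Kh6, Kg6, Kg5, Kh4.
In check but a legal move exists → not checkmate.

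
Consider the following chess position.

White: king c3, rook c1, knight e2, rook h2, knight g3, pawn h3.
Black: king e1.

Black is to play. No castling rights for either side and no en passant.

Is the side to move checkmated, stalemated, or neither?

Black to move; black king on e1.
In check: yes, from the white rook on c1.
King squares — d1: attacked by Rc1; f1: attacked by Rc1; d2: attacked by Kc3; e2: attacked by Rh2; f2: attacked by Rh2.
Legal moves for Black: none.
In check with no legal moves → checkmate.

checkmate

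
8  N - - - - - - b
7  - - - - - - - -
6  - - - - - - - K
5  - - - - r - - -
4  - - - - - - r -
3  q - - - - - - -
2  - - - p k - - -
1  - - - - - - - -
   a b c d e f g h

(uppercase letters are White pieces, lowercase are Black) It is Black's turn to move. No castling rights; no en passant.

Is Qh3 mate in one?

yes

After Qh3: white king on h6; in check: yes, from the black queen on h3.
King squares — g5: attacked by Rg4; h5: attacked by Qh3; g6: attacked by Rg4; g7: attacked by Rg4; h7: attacked by Qh3.
White has no legal moves → checkmate.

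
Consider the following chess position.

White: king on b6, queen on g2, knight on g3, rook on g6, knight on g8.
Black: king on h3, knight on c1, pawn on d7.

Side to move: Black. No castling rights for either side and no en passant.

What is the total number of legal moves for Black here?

Black to move; king on h3.
In check: yes, from the white queen on g2.
Legal moves: Kh4, Kxg2.
Count: 2.

2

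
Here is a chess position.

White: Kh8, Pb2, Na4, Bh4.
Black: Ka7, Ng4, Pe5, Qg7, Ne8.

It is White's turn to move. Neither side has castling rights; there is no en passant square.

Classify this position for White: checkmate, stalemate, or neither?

White to move; white king on h8.
In check: yes, from the black queen on g7.
King squares — g7: attacked by Ne8; h7: attacked by Qg7; g8: attacked by Qg7.
Legal moves for White: none.
In check with no legal moves → checkmate.

checkmate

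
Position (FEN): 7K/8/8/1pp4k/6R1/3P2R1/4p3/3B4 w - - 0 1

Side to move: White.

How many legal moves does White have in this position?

24

White to move; king on h8.
In check: no.
Legal moves: Kg8, Kh7, Kg7, Rg8, Rg7, Rg6, Rg5+, Rh4+, Rf4, Re4, Rd4, Rc4, Rb4, Ra4, Rh3+, Rf3, Re3, Rg2, Rg1, Ba4, Bb3, Bxe2, Bc2, d4.
Count: 24.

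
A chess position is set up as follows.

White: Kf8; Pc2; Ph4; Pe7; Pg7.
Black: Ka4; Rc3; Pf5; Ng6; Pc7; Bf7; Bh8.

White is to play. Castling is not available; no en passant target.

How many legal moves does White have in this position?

White to move; king on f8.
In check: yes, from the black knight on g6.
Legal moves: Kxf7.
Count: 1.

1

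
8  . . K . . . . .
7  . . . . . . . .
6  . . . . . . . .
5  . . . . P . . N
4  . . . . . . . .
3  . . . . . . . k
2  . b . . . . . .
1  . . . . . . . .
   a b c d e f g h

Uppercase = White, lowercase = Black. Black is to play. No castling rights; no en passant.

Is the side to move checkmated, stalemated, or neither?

Black to move; black king on h3.
In check: no.
Legal moves for Black: Kh4, Kg4, Kh2, Kg2, Bxe5, Bd4, Bc3, Ba3, Bc1, Ba1.
Black has 10 legal moves and is not in check → neither.

neither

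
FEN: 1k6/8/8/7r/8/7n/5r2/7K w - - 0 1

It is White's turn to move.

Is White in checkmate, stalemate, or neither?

White to move; white king on h1.
In check: no.
King squares — g1: attacked by Nh3; g2: attacked by Rf2; h2: attacked by Rf2.
Legal moves for White: none.
Not in check and no legal moves → stalemate.

stalemate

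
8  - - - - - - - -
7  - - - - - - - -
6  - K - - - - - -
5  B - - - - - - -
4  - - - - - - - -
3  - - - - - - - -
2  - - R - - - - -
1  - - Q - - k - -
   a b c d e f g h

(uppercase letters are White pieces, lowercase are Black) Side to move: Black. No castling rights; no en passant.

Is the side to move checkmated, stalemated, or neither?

checkmate

Black to move; black king on f1.
In check: yes, from the white queen on c1.
King squares — e1: attacked by Qc1; g1: attacked by Qc1; e2: attacked by Rc2; f2: attacked by Rc2; g2: attacked by Rc2.
Legal moves for Black: none.
In check with no legal moves → checkmate.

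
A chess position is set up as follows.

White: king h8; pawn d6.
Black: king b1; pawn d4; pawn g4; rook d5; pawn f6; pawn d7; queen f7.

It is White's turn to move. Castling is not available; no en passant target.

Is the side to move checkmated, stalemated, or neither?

White to move; white king on h8.
In check: no.
King squares — g7: attacked by Qf7; h7: attacked by Qf7; g8: attacked by Qf7.
Legal moves for White: none.
Not in check and no legal moves → stalemate.

stalemate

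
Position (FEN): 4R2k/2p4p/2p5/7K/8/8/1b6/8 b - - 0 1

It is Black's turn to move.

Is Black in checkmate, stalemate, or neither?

neither

Black to move; black king on h8.
In check: yes, from the white rook on e8.
King squares — g7: available; h7: own pawn; g8: attacked by Re8.
Legal moves for Black: Kg7.
Black is in check but has 1 legal move → neither.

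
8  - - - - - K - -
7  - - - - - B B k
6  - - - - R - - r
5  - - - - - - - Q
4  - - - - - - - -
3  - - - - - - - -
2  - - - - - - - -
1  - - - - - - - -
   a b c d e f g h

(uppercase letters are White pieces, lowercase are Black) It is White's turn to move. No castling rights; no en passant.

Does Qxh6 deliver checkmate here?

yes

After Qxh6: black king on h7; in check: yes, from the white queen on h6.
King squares — g6: attacked by Re6; h6: attacked by Re6; g7: attacked by Qh6; g8: attacked by Bf7; h8: attacked by Qh6.
Black has no legal moves → checkmate.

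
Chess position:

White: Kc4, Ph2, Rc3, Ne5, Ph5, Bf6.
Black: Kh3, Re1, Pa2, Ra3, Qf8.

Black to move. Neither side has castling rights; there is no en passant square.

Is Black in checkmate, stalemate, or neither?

Black to move; black king on h3.
In check: yes, from the white rook on c3.
Legal moves for Black: Kxh2, Kg2, Rxc3+, Re3.
Black is in check but has 4 legal moves → neither.

neither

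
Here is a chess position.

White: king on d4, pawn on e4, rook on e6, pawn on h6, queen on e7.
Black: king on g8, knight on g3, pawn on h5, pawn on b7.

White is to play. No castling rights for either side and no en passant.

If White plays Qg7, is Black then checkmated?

After Qg7: black king on g8; in check: yes, from the white queen on g7.
King squares — f7: attacked by Qg7; g7: attacked by Ph6; h7: attacked by Qg7; f8: attacked by Qg7; h8: attacked by Qg7.
Black has no legal moves → checkmate.

yes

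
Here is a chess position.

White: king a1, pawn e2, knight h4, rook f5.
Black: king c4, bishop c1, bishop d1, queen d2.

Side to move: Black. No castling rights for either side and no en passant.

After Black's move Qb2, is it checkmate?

yes

After Qb2: white king on a1; in check: yes, from the black queen on b2.
King squares — b1: attacked by Qb2; a2: attacked by Qb2; b2: attacked by Bc1.
White has no legal moves → checkmate.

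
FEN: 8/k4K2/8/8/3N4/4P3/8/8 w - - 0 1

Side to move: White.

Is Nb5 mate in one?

After Nb5: black king on a7; in check: yes, from the white knight on b5.
Black has 5 legal replies: Kb8, Ka8, Kb7, Kb6, Ka6.
In check but a legal move exists → not checkmate.

no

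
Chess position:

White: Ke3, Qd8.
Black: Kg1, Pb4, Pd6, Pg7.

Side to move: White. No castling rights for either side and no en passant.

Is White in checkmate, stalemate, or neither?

neither

White to move; white king on e3.
In check: no.
Legal moves for White include: Qh8, Qg8, Qf8, Qe8, Qc8, Qb8, Qa8, Qe7, Qd7, Qc7, Qf6, Qxd6, Qb6, Qg5+, Qa5, Qh4, Kf4, Ke4, ... (list truncated; more exist).
White has legal moves and is not in check → neither.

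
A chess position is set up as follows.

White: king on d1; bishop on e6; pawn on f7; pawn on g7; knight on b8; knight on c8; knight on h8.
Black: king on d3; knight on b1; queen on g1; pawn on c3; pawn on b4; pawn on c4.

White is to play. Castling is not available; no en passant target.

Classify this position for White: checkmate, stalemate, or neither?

White to move; white king on d1.
In check: yes, from the black queen on g1.
King squares — c1: attacked by Qg1; e1: attacked by Qg1; c2: attacked by Kd3; d2: attacked by Nb1; e2: attacked by Kd3.
Legal moves for White: none.
In check with no legal moves → checkmate.

checkmate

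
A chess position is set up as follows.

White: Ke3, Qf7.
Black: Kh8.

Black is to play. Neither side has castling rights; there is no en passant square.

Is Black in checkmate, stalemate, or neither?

stalemate

Black to move; black king on h8.
In check: no.
King squares — g7: attacked by Qf7; h7: attacked by Qf7; g8: attacked by Qf7.
Legal moves for Black: none.
Not in check and no legal moves → stalemate.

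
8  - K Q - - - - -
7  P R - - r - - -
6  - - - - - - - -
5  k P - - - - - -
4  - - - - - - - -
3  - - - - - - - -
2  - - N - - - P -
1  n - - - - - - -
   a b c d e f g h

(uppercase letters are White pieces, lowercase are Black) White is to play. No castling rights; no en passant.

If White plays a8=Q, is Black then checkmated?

After a8=Q: black king on a5; in check: yes, from the white queen on a8.
King squares — a4: attacked by Qa8; b4: attacked by Nc2; b5: attacked by Rb7; a6: attacked by Pb5; b6: attacked by Rb7.
Black has no legal moves → checkmate.

yes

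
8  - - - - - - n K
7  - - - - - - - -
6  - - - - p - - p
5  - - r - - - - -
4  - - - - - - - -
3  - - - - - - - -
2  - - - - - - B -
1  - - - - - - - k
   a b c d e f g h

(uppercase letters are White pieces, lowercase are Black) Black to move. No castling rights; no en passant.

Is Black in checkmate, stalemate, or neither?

Black to move; black king on h1.
In check: yes, from the white bishop on g2.
Legal moves for Black: Kh2, Kxg2, Kg1.
Black is in check but has 3 legal moves → neither.

neither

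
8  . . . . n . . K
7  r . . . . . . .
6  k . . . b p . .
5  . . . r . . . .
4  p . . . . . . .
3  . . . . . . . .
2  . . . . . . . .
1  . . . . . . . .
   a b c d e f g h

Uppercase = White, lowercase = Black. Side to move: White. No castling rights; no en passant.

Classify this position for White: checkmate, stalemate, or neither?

stalemate

White to move; white king on h8.
In check: no.
King squares — g7: attacked by Ra7; h7: attacked by Ra7; g8: attacked by Be6.
Legal moves for White: none.
Not in check and no legal moves → stalemate.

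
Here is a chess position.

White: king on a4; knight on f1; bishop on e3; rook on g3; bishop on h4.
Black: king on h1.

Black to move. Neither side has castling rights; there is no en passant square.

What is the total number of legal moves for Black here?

Black to move; king on h1.
In check: no.
Legal moves: none.
Count: 0.

0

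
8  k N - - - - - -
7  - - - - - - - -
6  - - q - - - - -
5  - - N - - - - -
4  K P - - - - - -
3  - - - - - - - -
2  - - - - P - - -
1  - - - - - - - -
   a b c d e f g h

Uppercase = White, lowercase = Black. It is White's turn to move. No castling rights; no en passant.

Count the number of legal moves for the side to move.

White to move; king on a4.
In check: yes, from the black queen on c6.
Legal moves: Ka5, Kb3, Ka3, Nxc6, b5.
Count: 5.

5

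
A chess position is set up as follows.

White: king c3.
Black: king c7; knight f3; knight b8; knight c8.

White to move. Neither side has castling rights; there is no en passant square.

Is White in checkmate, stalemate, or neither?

White to move; white king on c3.
In check: no.
Legal moves for White: Kc4, Kb4, Kd3, Kb3, Kc2, Kb2.
White has 6 legal moves and is not in check → neither.

neither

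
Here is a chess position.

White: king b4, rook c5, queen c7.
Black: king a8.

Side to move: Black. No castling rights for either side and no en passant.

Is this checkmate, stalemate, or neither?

stalemate

Black to move; black king on a8.
In check: no.
King squares — a7: attacked by Qc7; b7: attacked by Qc7; b8: attacked by Qc7.
Legal moves for Black: none.
Not in check and no legal moves → stalemate.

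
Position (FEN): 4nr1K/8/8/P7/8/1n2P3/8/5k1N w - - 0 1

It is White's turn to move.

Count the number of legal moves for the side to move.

White to move; king on h8.
In check: yes, from the black rook on f8.
Legal moves: Kh7.
Count: 1.

1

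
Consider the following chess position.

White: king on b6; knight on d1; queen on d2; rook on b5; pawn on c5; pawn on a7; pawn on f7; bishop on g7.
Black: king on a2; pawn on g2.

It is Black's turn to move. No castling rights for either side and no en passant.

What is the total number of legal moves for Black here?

1

Black to move; king on a2.
In check: yes, from the white queen on d2.
Legal moves: Ka3.
Count: 1.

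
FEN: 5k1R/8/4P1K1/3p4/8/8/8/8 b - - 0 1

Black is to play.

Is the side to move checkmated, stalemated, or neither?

Black to move; black king on f8.
In check: yes, from the white rook on h8.
Legal moves for Black: Ke7.
Black is in check but has 1 legal move → neither.

neither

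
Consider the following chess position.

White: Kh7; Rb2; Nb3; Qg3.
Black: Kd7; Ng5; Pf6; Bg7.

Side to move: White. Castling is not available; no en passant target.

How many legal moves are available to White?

White to move; king on h7.
In check: yes, from the black knight on g5.
Legal moves: Kg8, Kxg7, Kg6, Qxg5.
Count: 4.

4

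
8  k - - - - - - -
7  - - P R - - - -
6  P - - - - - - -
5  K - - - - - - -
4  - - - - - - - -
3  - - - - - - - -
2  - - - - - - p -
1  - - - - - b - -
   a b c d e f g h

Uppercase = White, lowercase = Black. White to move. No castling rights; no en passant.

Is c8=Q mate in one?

yes

After c8=Q: black king on a8; in check: yes, from the white queen on c8.
King squares — a7: attacked by Rd7; b7: attacked by Pa6; b8: attacked by Qc8.
Black has no legal moves → checkmate.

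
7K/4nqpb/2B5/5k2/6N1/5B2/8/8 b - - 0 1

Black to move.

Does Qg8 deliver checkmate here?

yes

After Qg8: white king on h8; in check: yes, from the black queen on g8.
King squares — g7: attacked by Qg8; h7: attacked by Qg8; g8: attacked by Ne7.
White has no legal moves → checkmate.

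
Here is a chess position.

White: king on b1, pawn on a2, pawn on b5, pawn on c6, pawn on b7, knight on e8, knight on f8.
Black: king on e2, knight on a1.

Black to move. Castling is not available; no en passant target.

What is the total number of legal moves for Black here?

10

Black to move; king on e2.
In check: no.
Legal moves: Kf3, Ke3, Kd3, Kf2, Kd2, Kf1, Ke1, Kd1, Nb3, Nc2.
Count: 10.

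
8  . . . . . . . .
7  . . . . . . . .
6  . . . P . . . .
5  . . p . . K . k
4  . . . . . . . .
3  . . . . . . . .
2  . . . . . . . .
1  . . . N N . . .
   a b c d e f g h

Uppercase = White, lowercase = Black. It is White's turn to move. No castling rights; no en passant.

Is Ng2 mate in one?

no

After Ng2: black king on h5; in check: no.
Black is not in check, so this cannot be checkmate.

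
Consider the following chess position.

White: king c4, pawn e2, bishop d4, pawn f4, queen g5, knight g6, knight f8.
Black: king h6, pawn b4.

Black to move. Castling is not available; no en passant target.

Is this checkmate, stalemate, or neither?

checkmate

Black to move; black king on h6.
In check: yes, from the white queen on g5.
King squares — g5: attacked by Pf4; h5: attacked by Qg5; g6: attacked by Qg5; g7: attacked by Bd4; h7: attacked by Nf8.
Legal moves for Black: none.
In check with no legal moves → checkmate.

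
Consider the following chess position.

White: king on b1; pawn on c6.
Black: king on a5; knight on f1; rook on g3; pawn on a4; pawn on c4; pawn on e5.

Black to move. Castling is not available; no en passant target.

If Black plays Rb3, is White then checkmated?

no

After Rb3: white king on b1; in check: yes, from the black rook on b3.
White has 4 legal replies: Kc2, Ka2, Kc1, Ka1.
In check but a legal move exists → not checkmate.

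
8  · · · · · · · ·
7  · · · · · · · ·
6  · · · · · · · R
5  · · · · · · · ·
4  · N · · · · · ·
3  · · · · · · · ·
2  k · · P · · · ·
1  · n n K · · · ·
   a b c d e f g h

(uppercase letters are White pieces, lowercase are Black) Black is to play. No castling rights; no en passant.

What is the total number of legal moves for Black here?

Black to move; king on a2.
In check: yes, from the white knight on b4.
Legal moves: Kb3, Ka3, Kb2, Ka1.
Count: 4.

4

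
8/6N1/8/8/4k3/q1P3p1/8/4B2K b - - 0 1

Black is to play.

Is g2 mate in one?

After g2: white king on h1; in check: yes, from the black pawn on g2.
White has 3 legal replies: Kh2, Kxg2, Kg1.
In check but a legal move exists → not checkmate.

no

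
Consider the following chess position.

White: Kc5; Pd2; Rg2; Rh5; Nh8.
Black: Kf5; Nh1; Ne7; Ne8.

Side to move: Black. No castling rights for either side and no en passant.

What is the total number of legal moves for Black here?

Black to move; king on f5.
In check: yes, from the white rook on h5.
Legal moves: Kf6, Ke6, Kf4, Ke4.
Count: 4.

4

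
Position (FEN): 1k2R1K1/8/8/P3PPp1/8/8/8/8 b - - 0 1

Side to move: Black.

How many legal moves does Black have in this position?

Black to move; king on b8.
In check: yes, from the white rook on e8.
Legal moves: Kc7, Kb7, Ka7.
Count: 3.

3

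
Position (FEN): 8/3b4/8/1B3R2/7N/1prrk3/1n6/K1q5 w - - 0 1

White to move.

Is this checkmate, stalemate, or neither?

checkmate

White to move; white king on a1.
In check: yes, from the black queen on c1.
King squares — b1: attacked by Qc1; a2: attacked by Pb3; b2: attacked by Qc1.
Legal moves for White: none.
In check with no legal moves → checkmate.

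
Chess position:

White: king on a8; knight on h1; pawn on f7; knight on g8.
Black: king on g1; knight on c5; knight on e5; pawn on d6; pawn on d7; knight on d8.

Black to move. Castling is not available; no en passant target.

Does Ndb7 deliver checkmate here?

no

After Ndb7: white king on a8; in check: no.
White is not in check, so this cannot be checkmate.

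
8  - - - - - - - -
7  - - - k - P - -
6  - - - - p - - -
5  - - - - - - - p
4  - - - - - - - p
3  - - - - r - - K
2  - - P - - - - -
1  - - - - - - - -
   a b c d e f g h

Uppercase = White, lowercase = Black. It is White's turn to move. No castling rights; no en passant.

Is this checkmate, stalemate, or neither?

neither

White to move; white king on h3.
In check: yes, from the black rook on e3.
Legal moves for White: Kxh4, Kh2, Kg2.
White is in check but has 3 legal moves → neither.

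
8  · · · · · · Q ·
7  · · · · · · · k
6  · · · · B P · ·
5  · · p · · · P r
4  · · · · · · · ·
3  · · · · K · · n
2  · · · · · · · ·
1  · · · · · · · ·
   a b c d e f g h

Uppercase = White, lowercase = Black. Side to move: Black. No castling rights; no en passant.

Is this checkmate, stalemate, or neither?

checkmate

Black to move; black king on h7.
In check: yes, from the white queen on g8.
King squares — g6: attacked by Qg8; h6: attacked by Pg5; g7: attacked by Pf6; g8: attacked by Be6; h8: attacked by Qg8.
Legal moves for Black: none.
In check with no legal moves → checkmate.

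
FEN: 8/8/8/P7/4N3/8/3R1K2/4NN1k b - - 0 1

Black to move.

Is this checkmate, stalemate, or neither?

Black to move; black king on h1.
In check: no.
King squares — g1: attacked by Kf2; g2: attacked by Ne1; h2: attacked by Nf1.
Legal moves for Black: none.
Not in check and no legal moves → stalemate.

stalemate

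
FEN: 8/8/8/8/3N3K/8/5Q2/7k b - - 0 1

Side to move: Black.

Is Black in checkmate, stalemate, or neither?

stalemate

Black to move; black king on h1.
In check: no.
King squares — g1: attacked by Qf2; g2: attacked by Qf2; h2: attacked by Qf2.
Legal moves for Black: none.
Not in check and no legal moves → stalemate.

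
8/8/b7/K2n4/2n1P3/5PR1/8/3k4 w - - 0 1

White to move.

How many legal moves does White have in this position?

2

White to move; king on a5.
In check: yes, from the black knight on c4.
Legal moves: Kxa6, Ka4.
Count: 2.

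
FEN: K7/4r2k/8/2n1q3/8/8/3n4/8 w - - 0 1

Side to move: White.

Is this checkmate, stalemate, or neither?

stalemate

White to move; white king on a8.
In check: no.
King squares — a7: attacked by Re7; b7: attacked by Nc5; b8: attacked by Qe5.
Legal moves for White: none.
Not in check and no legal moves → stalemate.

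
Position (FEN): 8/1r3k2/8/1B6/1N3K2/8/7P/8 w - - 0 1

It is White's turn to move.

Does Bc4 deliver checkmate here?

After Bc4: black king on f7; in check: yes, from the white bishop on c4.
Black has 6 legal replies: Kf8, Ke8, Kg7, Ke7, Kg6, Kf6.
In check but a legal move exists → not checkmate.

no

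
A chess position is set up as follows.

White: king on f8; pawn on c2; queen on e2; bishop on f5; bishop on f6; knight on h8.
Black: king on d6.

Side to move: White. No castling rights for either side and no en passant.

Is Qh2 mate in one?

After Qh2: black king on d6; in check: yes, from the white queen on h2.
Black has 3 legal replies: Kc6, Kd5, Kc5.
In check but a legal move exists → not checkmate.

no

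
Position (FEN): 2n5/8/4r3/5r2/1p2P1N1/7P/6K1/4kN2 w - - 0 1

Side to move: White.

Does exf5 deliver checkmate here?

no

After exf5: black king on e1; in check: no.
Black is not in check, so this cannot be checkmate.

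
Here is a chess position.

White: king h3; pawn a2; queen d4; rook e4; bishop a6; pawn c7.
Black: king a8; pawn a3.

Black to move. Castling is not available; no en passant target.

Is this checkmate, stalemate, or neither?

Black to move; black king on a8.
In check: no.
King squares — a7: attacked by Qd4; b7: attacked by Ba6; b8: attacked by Pc7.
Legal moves for Black: none.
Not in check and no legal moves → stalemate.

stalemate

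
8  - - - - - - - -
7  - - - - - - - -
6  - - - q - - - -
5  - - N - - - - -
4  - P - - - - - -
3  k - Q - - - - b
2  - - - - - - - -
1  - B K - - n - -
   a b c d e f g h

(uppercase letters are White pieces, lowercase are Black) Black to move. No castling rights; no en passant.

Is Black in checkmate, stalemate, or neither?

Black to move; black king on a3.
In check: yes, from the white queen on c3.
King squares — a2: attacked by Bb1; b2: attacked by Kc1; b3: attacked by Qc3; a4: attacked by Nc5; b4: attacked by Qc3.
Legal moves for Black: none.
In check with no legal moves → checkmate.

checkmate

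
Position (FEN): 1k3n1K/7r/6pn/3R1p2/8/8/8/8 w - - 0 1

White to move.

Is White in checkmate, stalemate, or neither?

checkmate

White to move; white king on h8.
In check: yes, from the black rook on h7.
King squares — g7: attacked by Rh7; h7: attacked by Nf8; g8: attacked by Nh6.
Legal moves for White: none.
In check with no legal moves → checkmate.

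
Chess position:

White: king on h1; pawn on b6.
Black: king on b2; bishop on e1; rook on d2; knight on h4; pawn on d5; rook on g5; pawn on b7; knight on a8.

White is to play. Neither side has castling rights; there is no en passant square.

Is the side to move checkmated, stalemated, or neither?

stalemate

White to move; white king on h1.
In check: no.
King squares — g1: attacked by Rg5; g2: attacked by Rd2; h2: attacked by Rd2.
Legal moves for White: none.
Not in check and no legal moves → stalemate.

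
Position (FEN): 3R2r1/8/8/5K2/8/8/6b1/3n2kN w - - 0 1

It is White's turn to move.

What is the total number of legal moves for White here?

White to move; king on f5.
In check: no.
Legal moves: Rxg8, Rf8, Re8, Rc8, Rb8, Ra8, Rd7, Rd6, Rd5, Rd4, Rd3, Rd2, Rxd1+, Kf6, Ke6, Ke5, Kf4, Ng3, Nf2.
Count: 19.

19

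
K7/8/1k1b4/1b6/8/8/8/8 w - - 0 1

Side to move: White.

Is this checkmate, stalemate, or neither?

White to move; white king on a8.
In check: no.
King squares — a7: attacked by Kb6; b7: attacked by Kb6; b8: attacked by Bd6.
Legal moves for White: none.
Not in check and no legal moves → stalemate.

stalemate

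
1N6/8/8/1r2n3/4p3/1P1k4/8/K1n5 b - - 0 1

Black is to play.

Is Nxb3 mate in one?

After Nxb3: white king on a1; in check: yes, from the black knight on b3.
White has 3 legal replies: Kb2, Ka2, Kb1.
In check but a legal move exists → not checkmate.

no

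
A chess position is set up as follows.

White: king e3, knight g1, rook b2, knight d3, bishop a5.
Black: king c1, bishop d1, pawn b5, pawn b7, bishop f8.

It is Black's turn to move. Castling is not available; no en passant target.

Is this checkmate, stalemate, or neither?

Black to move; black king on c1.
In check: yes, from the white knight on d3.
King squares — b1: attacked by Rb2; d1: own bishop; b2: attacked by Nd3; c2: attacked by Rb2; d2: attacked by Rb2.
Legal moves for Black: none.
In check with no legal moves → checkmate.

checkmate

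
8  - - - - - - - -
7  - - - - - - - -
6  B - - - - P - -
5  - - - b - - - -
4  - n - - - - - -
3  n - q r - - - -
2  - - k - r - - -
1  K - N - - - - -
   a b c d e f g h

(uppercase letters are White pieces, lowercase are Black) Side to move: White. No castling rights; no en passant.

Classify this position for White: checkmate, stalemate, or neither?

checkmate

White to move; white king on a1.
In check: yes, from the black queen on c3.
King squares — b1: attacked by Kc2; a2: attacked by Nb4; b2: attacked by Kc2.
Legal moves for White: none.
In check with no legal moves → checkmate.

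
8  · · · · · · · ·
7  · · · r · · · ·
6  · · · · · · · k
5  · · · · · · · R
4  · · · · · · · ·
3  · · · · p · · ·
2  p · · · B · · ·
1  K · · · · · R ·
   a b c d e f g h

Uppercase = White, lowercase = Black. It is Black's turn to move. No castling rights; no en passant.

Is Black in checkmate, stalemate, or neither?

Black to move; black king on h6.
In check: yes, from the white rook on h5.
King squares — g5: attacked by Rg1; h5: attacked by Be2; g6: attacked by Rg1; g7: attacked by Rg1; h7: attacked by Rh5.
Legal moves for Black: none.
In check with no legal moves → checkmate.

checkmate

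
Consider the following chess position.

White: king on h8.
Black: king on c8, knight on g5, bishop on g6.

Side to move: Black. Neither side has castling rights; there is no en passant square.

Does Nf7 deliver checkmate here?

no

After Nf7: white king on h8; in check: yes, from the black knight on f7.
White has 2 legal replies: Kg8, Kg7.
In check but a legal move exists → not checkmate.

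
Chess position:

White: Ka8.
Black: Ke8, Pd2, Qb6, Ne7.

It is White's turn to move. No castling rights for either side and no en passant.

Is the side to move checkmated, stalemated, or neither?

stalemate

White to move; white king on a8.
In check: no.
King squares — a7: attacked by Qb6; b7: attacked by Qb6; b8: attacked by Qb6.
Legal moves for White: none.
Not in check and no legal moves → stalemate.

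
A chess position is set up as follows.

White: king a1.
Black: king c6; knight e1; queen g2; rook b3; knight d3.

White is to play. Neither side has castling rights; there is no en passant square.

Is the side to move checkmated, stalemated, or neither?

White to move; white king on a1.
In check: no.
King squares — b1: attacked by Rb3; a2: attacked by Qg2; b2: attacked by Qg2.
Legal moves for White: none.
Not in check and no legal moves → stalemate.

stalemate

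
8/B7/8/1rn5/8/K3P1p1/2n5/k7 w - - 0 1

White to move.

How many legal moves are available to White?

0

White to move; king on a3.
In check: yes, from the black knight on c2.
Legal moves: none.
Count: 0.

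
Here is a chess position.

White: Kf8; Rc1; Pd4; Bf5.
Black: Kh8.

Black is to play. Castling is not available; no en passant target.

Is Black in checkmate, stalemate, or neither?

stalemate

Black to move; black king on h8.
In check: no.
King squares — g7: attacked by Kf8; h7: attacked by Bf5; g8: attacked by Kf8.
Legal moves for Black: none.
Not in check and no legal moves → stalemate.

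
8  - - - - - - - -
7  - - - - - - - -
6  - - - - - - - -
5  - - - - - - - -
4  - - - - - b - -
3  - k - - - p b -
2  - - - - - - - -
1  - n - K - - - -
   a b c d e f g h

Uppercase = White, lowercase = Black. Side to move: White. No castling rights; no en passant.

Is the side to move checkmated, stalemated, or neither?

White to move; white king on d1.
In check: no.
King squares — c1: attacked by Bf4; e1: attacked by Bg3; c2: attacked by Kb3; d2: attacked by Nb1; e2: attacked by Pf3.
Legal moves for White: none.
Not in check and no legal moves → stalemate.

stalemate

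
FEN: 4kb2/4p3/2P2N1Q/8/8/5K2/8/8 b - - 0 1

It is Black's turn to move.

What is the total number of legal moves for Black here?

Black to move; king on e8.
In check: yes, from the white knight on f6.
Legal moves: Kd8, Kf7, exf6.
Count: 3.

3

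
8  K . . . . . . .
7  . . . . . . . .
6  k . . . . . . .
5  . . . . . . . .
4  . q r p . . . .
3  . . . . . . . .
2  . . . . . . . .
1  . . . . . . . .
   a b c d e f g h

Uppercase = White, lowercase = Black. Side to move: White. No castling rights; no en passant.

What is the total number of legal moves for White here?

White to move; king on a8.
In check: no.
Legal moves: none.
Count: 0.

0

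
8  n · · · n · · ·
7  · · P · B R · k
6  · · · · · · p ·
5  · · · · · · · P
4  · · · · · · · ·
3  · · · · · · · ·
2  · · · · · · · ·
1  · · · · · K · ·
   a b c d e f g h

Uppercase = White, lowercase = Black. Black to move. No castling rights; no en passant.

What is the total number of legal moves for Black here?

4

Black to move; king on h7.
In check: yes, from the white rook on f7.
Legal moves: Kh8, Kg8, Kh6, Ng7.
Count: 4.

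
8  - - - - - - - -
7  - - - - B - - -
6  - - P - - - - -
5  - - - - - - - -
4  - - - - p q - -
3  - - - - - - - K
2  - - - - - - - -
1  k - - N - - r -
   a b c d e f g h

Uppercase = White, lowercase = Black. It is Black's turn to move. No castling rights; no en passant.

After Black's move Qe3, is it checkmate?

no

After Qe3: white king on h3; in check: yes, from the black queen on e3.
White has 3 legal replies: Kh4, Kh2, Nxe3.
In check but a legal move exists → not checkmate.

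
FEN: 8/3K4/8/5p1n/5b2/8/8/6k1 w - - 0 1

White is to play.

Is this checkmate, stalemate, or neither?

White to move; white king on d7.
In check: no.
Legal moves for White: Ke8, Kd8, Kc8, Ke7, Ke6, Kc6.
White has 6 legal moves and is not in check → neither.

neither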